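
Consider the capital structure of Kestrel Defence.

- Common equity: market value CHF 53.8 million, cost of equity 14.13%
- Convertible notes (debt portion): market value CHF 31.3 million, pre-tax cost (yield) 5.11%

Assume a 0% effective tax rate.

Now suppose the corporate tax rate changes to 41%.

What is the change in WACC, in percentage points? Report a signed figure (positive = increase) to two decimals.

-0.77 pp

Current WACC:
Total capital V = 53.8 + 31.3 = 85.1.
Equity: weight = 53.8/85.1 = 0.6322; cost = 14.13%.
Convertible notes (debt portion): weight = 31.3/85.1 = 0.3678; after-tax cost = 5.11% × (1 − 0%) = 5.1100%.
WACC = 0.6322 × 14.1300% + 0.3678 × 5.1100% = 10.8124%.
After the change:
Total capital V = 53.8 + 31.3 = 85.1.
Equity: weight = 53.8/85.1 = 0.6322; cost = 14.13%.
Convertible notes (debt portion): weight = 31.3/85.1 = 0.3678; after-tax cost = 5.11% × (1 − 41%) = 3.0149%.
WACC = 0.6322 × 14.1300% + 0.3678 × 3.0149% = 10.0418%.
Change in WACC = 10.0418% − 10.8124% = -0.7706 pp.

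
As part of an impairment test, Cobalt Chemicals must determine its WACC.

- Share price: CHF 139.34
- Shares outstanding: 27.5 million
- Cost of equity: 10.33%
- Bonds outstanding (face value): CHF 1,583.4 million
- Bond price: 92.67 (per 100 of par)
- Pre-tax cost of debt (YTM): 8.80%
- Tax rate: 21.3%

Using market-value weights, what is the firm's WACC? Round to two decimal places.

Market value of equity E = 139.34 × 27.5m = 3831.85m. Market value of debt D = 1583.4m × 92.67/100 = 1467.33678m.
Total capital V = 3831.85 + 1467.33678 = 5299.18678.
Equity: weight = 3831.85/5299.18678 = 0.7231; cost = 10.33%.
Bonds outstanding: weight = 1467.33678/5299.18678 = 0.2769; after-tax cost = 8.8% × (1 − 21.3%) = 6.9256%.
WACC = 0.7231 × 10.3300% + 0.2769 × 6.9256% = 9.3873%.

9.39%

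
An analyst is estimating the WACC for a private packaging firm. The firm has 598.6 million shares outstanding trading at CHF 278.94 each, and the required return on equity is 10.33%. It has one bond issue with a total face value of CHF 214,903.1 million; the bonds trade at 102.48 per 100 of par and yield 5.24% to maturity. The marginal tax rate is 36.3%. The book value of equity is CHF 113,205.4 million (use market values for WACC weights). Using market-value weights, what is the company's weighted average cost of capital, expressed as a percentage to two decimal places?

6.35%

Market value of equity E = 278.94 × 598.6m = 166973.484m. Market value of debt D = 214903.1m × 102.48/100 = 220232.69688m.
Total capital V = 166973.484 + 220232.69688 = 387206.18088.
Equity: weight = 166973.484/387206.18088 = 0.4312; cost = 10.33%.
Bonds outstanding: weight = 220232.69688/387206.18088 = 0.5688; after-tax cost = 5.24% × (1 − 36.3%) = 3.3379%.
WACC = 0.4312 × 10.3300% + 0.5688 × 3.3379% = 6.3531%.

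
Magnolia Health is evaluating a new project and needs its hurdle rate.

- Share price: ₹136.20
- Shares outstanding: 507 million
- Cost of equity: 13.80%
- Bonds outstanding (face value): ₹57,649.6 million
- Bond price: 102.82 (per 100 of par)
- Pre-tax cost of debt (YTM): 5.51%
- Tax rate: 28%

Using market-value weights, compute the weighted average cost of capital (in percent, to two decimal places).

9.26%

Market value of equity E = 136.2 × 507m = 69053.4m. Market value of debt D = 57649.6m × 102.82/100 = 59275.31872m.
Total capital V = 69053.4 + 59275.31872 = 128328.71872.
Equity: weight = 69053.4/128328.71872 = 0.5381; cost = 13.8%.
Bonds outstanding: weight = 59275.31872/128328.71872 = 0.4619; after-tax cost = 5.51% × (1 − 28%) = 3.9672%.
WACC = 0.5381 × 13.8000% + 0.4619 × 3.9672% = 9.2582%.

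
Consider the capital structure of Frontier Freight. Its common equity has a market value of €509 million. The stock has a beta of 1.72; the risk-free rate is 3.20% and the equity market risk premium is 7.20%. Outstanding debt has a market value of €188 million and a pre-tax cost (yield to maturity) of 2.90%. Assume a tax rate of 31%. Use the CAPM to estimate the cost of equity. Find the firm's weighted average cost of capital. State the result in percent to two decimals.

Cost of equity via CAPM: Re = 3.2% + 1.72 × 7.2% = 15.5840%.
Total capital V = 509 + 188 = 697.
Equity: weight = 509/697 = 0.7303; cost = 15.584%.
Debt: weight = 188/697 = 0.2697; after-tax cost = 2.9% × (1 − 31%) = 2.0010%.
WACC = 0.7303 × 15.5840% + 0.2697 × 2.0010% = 11.9203%.

11.92%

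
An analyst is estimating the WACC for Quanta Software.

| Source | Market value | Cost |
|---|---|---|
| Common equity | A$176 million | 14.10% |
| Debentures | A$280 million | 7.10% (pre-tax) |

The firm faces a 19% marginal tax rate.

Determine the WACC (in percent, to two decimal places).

Total capital V = 176 + 280 = 456.
Equity: weight = 176/456 = 0.3860; cost = 14.1%.
Debentures: weight = 280/456 = 0.6140; after-tax cost = 7.1% × (1 − 19%) = 5.7510%.
WACC = 0.3860 × 14.1000% + 0.6140 × 5.7510% = 8.9734%.

8.97%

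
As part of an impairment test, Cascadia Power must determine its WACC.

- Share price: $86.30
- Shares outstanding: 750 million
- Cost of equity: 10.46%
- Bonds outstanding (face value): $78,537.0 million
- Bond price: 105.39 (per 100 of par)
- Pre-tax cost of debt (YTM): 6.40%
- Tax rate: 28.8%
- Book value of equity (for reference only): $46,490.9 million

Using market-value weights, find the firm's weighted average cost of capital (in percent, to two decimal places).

Market value of equity E = 86.3 × 750m = 64725m. Market value of debt D = 78537m × 105.39/100 = 82770.1443m.
Total capital V = 64725 + 82770.1443 = 147495.1443.
Equity: weight = 64725/147495.1443 = 0.4388; cost = 10.46%.
Bonds outstanding: weight = 82770.1443/147495.1443 = 0.5612; after-tax cost = 6.4% × (1 − 28.8%) = 4.5568%.
WACC = 0.4388 × 10.4600% + 0.5612 × 4.5568% = 7.1473%.

7.15%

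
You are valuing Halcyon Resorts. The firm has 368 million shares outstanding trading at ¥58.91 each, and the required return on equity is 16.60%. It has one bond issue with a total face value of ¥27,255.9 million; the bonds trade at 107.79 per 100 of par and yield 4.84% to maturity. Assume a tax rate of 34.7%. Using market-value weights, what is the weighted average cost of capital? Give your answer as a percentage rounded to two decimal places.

8.87%

Market value of equity E = 58.91 × 368m = 21678.88m. Market value of debt D = 27255.9m × 107.79/100 = 29379.13461m.
Total capital V = 21678.88 + 29379.13461 = 51058.01461.
Equity: weight = 21678.88/51058.01461 = 0.4246; cost = 16.6%.
Bonds outstanding: weight = 29379.13461/51058.01461 = 0.5754; after-tax cost = 4.84% × (1 − 34.7%) = 3.1605%.
WACC = 0.4246 × 16.6000% + 0.5754 × 3.1605% = 8.8668%.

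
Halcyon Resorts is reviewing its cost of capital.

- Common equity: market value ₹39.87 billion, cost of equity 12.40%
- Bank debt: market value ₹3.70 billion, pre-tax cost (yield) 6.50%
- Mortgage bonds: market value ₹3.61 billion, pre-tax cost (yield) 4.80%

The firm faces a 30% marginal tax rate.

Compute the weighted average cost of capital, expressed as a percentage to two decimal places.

11.09%

Total capital V = 39.87 + 3.7 + 3.61 = 47.18.
Equity: weight = 39.87/47.18 = 0.8451; cost = 12.4%.
Bank debt: weight = 3.7/47.18 = 0.0784; after-tax cost = 6.5% × (1 − 30%) = 4.5500%.
Mortgage bonds: weight = 3.61/47.18 = 0.0765; after-tax cost = 4.8% × (1 − 30%) = 3.3600%.
WACC = 0.8451 × 12.4000% + 0.0784 × 4.5500% + 0.0765 × 3.3600% = 11.0927%.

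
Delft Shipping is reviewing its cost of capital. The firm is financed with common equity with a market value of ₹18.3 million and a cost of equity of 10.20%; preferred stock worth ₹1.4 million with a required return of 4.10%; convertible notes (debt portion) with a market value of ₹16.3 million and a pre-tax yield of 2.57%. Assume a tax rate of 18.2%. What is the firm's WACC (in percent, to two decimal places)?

Total capital V = 18.3 + 1.4 + 16.3 = 36.
Equity: weight = 18.3/36 = 0.5083; cost = 10.2%.
Preferred: weight = 1.4/36 = 0.0389; cost = 4.1%.
Convertible notes (debt portion): weight = 16.3/36 = 0.4528; after-tax cost = 2.57% × (1 − 18.2%) = 2.1023%.
WACC = 0.5083 × 10.2000% + 0.0389 × 4.1000% + 0.4528 × 2.1023% = 6.2963%.

6.30%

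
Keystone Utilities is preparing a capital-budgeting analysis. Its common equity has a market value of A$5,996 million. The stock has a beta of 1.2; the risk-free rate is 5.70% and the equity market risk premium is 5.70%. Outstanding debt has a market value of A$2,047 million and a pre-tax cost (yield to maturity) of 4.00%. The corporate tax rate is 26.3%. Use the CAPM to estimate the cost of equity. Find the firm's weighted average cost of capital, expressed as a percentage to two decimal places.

10.10%

Cost of equity via CAPM: Re = 5.7% + 1.2 × 5.7% = 12.5400%.
Total capital V = 5996 + 2047 = 8043.
Equity: weight = 5996/8043 = 0.7455; cost = 12.54%.
Debt: weight = 2047/8043 = 0.2545; after-tax cost = 4% × (1 − 26.3%) = 2.9480%.
WACC = 0.7455 × 12.5400% + 0.2545 × 2.9480% = 10.0988%.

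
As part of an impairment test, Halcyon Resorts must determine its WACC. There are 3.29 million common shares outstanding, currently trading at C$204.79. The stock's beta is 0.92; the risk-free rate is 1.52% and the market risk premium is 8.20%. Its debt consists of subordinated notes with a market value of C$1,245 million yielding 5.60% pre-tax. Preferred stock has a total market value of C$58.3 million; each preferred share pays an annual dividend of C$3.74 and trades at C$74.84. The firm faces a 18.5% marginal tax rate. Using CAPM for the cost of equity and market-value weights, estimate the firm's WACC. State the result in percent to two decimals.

6.11%

Cost of equity via CAPM: Re = 1.52% + 0.92 × 8.2% = 9.0640%.
Cost of preferred: Rp = 3.74 / 74.84 = 4.9973%.
Market value of equity E = 204.79 × 3.29m = 673.7591m.
Total capital V = 673.7591 + 58.3 + 1245 = 1977.0591.
Equity: weight = 673.7591/1977.0591 = 0.3408; cost = 9.064%.
Preferred: weight = 58.3/1977.0591 = 0.0295; cost = 4.9973%.
Subordinated notes: weight = 1245/1977.0591 = 0.6297; after-tax cost = 5.6% × (1 − 18.5%) = 4.5640%.
WACC = 0.3408 × 9.0640% + 0.0295 × 4.9973% + 0.6297 × 4.5640% = 6.1103%.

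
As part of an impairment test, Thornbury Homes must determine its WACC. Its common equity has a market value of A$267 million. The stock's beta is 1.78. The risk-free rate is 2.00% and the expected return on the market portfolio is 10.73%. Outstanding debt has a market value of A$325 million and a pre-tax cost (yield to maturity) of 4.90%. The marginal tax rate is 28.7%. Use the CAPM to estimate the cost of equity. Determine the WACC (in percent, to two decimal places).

Market risk premium = 10.73% − 2.0% = 8.73%.
Cost of equity via CAPM: Re = 2.0% + 1.78 × 8.73% = 17.5394%.
Total capital V = 267 + 325 = 592.
Equity: weight = 267/592 = 0.4510; cost = 17.5394%.
Debt: weight = 325/592 = 0.5490; after-tax cost = 4.9% × (1 − 28.7%) = 3.4937%.
WACC = 0.4510 × 17.5394% + 0.5490 × 3.4937% = 9.8285%.

9.83%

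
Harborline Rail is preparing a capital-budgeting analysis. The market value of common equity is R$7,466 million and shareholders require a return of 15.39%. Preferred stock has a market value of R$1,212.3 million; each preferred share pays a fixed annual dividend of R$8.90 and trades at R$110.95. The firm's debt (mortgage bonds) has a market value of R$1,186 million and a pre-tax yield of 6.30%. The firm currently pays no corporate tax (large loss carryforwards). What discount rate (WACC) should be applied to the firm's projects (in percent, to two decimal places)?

Cost of preferred: Rp = 8.9 / 110.95 = 8.0216%.
Total capital V = 7466 + 1212.3 + 1186 = 9864.3.
Equity: weight = 7466/9864.3 = 0.7569; cost = 15.39%.
Preferred: weight = 1212.3/9864.3 = 0.1229; cost = 8.0216%.
Mortgage bonds: weight = 1186/9864.3 = 0.1202; after-tax cost = 6.3% × (1 − 0%) = 6.3000%.
WACC = 0.7569 × 15.3900% + 0.1229 × 8.0216% + 0.1202 × 6.3000% = 13.3915%.

13.39%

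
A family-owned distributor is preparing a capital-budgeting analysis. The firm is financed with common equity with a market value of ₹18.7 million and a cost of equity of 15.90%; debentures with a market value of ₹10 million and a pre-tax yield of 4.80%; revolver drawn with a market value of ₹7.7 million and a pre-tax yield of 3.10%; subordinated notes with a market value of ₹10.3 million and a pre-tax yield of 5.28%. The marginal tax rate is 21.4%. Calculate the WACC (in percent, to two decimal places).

Total capital V = 18.7 + 10 + 7.7 + 10.3 = 46.7.
Equity: weight = 18.7/46.7 = 0.4004; cost = 15.9%.
Debentures: weight = 10/46.7 = 0.2141; after-tax cost = 4.8% × (1 − 21.4%) = 3.7728%.
Revolver drawn: weight = 7.7/46.7 = 0.1649; after-tax cost = 3.1% × (1 − 21.4%) = 2.4366%.
Subordinated notes: weight = 10.3/46.7 = 0.2206; after-tax cost = 5.28% × (1 − 21.4%) = 4.1501%.
WACC = 0.4004 × 15.9000% + 0.2141 × 3.7728% + 0.1649 × 2.4366% + 0.2206 × 4.1501% = 8.4918%.

8.49%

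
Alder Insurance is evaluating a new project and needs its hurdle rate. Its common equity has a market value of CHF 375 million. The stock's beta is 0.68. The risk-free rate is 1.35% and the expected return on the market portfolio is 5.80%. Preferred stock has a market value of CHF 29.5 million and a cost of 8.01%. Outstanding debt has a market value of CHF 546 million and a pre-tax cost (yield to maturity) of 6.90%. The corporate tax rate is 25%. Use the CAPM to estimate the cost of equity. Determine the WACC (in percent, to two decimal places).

Market risk premium = 5.8% − 1.35% = 4.45%.
Cost of equity via CAPM: Re = 1.35% + 0.68 × 4.45% = 4.3760%.
Total capital V = 375 + 29.5 + 546 = 950.5.
Equity: weight = 375/950.5 = 0.3945; cost = 4.376%.
Preferred: weight = 29.5/950.5 = 0.0310; cost = 8.01%.
Debt: weight = 546/950.5 = 0.5744; after-tax cost = 6.9% × (1 − 25%) = 5.1750%.
WACC = 0.3945 × 4.3760% + 0.0310 × 8.0100% + 0.5744 × 5.1750% = 4.9478%.

4.95%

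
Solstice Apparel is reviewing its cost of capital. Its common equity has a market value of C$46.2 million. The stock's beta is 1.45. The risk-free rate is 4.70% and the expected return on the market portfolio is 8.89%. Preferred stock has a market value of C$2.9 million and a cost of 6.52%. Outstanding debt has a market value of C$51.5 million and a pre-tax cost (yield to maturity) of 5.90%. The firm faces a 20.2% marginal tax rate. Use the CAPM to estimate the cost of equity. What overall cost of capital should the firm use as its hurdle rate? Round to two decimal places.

Market risk premium = 8.89% − 4.7% = 4.19%.
Cost of equity via CAPM: Re = 4.7% + 1.45 × 4.19% = 10.7755%.
Total capital V = 46.2 + 2.9 + 51.5 = 100.6.
Equity: weight = 46.2/100.6 = 0.4592; cost = 10.7755%.
Preferred: weight = 2.9/100.6 = 0.0288; cost = 6.52%.
Debt: weight = 51.5/100.6 = 0.5119; after-tax cost = 5.9% × (1 − 20.2%) = 4.7082%.
WACC = 0.4592 × 10.7755% + 0.0288 × 6.5200% + 0.5119 × 4.7082% = 7.5468%.

7.55%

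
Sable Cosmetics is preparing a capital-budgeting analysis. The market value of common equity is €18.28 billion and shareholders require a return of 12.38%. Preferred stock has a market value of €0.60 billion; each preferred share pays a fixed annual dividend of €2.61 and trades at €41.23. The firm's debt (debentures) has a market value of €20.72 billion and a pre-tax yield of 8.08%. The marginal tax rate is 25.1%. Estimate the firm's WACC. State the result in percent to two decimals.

8.98%

Cost of preferred: Rp = 2.61 / 41.23 = 6.3303%.
Total capital V = 18.28 + 0.6 + 20.72 = 39.6.
Equity: weight = 18.28/39.6 = 0.4616; cost = 12.38%.
Preferred: weight = 0.6/39.6 = 0.0152; cost = 6.3303%.
Debentures: weight = 20.72/39.6 = 0.5232; after-tax cost = 8.08% × (1 − 25.1%) = 6.0519%.
WACC = 0.4616 × 12.3800% + 0.0152 × 6.3303% + 0.5232 × 6.0519% = 8.9773%.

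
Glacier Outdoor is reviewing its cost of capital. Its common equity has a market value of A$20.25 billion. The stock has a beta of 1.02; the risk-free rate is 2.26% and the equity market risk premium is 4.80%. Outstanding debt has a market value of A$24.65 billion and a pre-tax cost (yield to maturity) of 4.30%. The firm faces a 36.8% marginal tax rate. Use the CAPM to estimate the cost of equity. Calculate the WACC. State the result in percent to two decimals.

4.72%

Cost of equity via CAPM: Re = 2.26% + 1.02 × 4.8% = 7.1560%.
Total capital V = 20.25 + 24.65 = 44.9.
Equity: weight = 20.25/44.9 = 0.4510; cost = 7.156%.
Debt: weight = 24.65/44.9 = 0.5490; after-tax cost = 4.3% × (1 − 36.8%) = 2.7176%.
WACC = 0.4510 × 7.1560% + 0.5490 × 2.7176% = 4.7193%.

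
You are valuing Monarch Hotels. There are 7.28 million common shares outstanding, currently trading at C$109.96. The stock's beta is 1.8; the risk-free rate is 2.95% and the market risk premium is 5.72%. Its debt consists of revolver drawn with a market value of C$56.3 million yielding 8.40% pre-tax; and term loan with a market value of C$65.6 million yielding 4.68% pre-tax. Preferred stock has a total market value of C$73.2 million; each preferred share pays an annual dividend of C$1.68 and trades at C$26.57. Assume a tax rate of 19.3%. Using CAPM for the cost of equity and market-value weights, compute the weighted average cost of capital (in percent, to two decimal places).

11.75%

Cost of equity via CAPM: Re = 2.95% + 1.8 × 5.72% = 13.2460%.
Cost of preferred: Rp = 1.68 / 26.57 = 6.3229%.
Market value of equity E = 109.96 × 7.28m = 800.5088m.
Total capital V = 800.5088 + 73.2 + 56.3 + 65.6 = 995.6088.
Equity: weight = 800.5088/995.6088 = 0.8040; cost = 13.246%.
Preferred: weight = 73.2/995.6088 = 0.0735; cost = 6.3229%.
Revolver drawn: weight = 56.3/995.6088 = 0.0565; after-tax cost = 8.4% × (1 − 19.3%) = 6.7788%.
Term loan: weight = 65.6/995.6088 = 0.0659; after-tax cost = 4.68% × (1 − 19.3%) = 3.7768%.
WACC = 0.8040 × 13.2460% + 0.0735 × 6.3229% + 0.0565 × 6.7788% + 0.0659 × 3.7768% = 11.7474%.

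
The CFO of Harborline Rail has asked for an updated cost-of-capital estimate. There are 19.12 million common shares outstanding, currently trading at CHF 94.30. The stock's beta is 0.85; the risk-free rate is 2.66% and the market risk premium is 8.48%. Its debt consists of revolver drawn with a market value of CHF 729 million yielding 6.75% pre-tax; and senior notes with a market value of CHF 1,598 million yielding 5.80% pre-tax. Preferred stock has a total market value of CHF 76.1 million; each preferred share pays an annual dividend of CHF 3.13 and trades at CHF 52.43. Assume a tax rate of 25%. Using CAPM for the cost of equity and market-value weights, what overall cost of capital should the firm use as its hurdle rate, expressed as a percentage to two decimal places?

6.87%

Cost of equity via CAPM: Re = 2.66% + 0.85 × 8.48% = 9.8680%.
Cost of preferred: Rp = 3.13 / 52.43 = 5.9699%.
Market value of equity E = 94.3 × 19.12m = 1803.016m.
Total capital V = 1803.016 + 76.1 + 729 + 1598 = 4206.116.
Equity: weight = 1803.016/4206.116 = 0.4287; cost = 9.868%.
Preferred: weight = 76.1/4206.116 = 0.0181; cost = 5.9699%.
Revolver drawn: weight = 729/4206.116 = 0.1733; after-tax cost = 6.75% × (1 − 25%) = 5.0625%.
Senior notes: weight = 1598/4206.116 = 0.3799; after-tax cost = 5.8% × (1 − 25%) = 4.3500%.
WACC = 0.4287 × 9.8680% + 0.0181 × 5.9699% + 0.1733 × 5.0625% + 0.3799 × 4.3500% = 6.8682%.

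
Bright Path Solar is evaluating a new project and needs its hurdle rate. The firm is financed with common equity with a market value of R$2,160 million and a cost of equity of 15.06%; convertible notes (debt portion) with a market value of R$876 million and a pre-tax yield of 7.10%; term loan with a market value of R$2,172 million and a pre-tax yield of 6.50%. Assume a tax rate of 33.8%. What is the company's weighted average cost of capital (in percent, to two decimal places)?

Total capital V = 2160 + 876 + 2172 = 5208.
Equity: weight = 2160/5208 = 0.4147; cost = 15.06%.
Convertible notes (debt portion): weight = 876/5208 = 0.1682; after-tax cost = 7.1% × (1 − 33.8%) = 4.7002%.
Term loan: weight = 2172/5208 = 0.4171; after-tax cost = 6.5% × (1 − 33.8%) = 4.3030%.
WACC = 0.4147 × 15.0600% + 0.1682 × 4.7002% + 0.4171 × 4.3030% = 8.8312%.

8.83%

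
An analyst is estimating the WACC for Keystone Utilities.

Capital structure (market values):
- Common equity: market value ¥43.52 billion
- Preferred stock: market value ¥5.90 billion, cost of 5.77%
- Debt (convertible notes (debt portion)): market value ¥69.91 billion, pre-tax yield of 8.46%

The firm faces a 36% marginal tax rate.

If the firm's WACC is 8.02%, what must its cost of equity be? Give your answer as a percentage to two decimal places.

Total capital V = 43.52 + 5.9 + 69.91 = 119.33.
Equity weight = 43.52/119.33 = 0.3647.
Preferred weight = 5.9/119.33 = 0.0494.
Convertible notes (debt portion) weight = 69.91/119.33 = 0.5859.
Debt contribution = 0.5859 × 8.46% × (1 − 36%) = 3.1720%.
Preferred contribution = 0.0494 × 5.77% = 0.2853%.
Required equity contribution = 8.02% − 3.4573% = 4.5627%.
Re = 4.5627% / 0.3647 = 12.5106%.

12.51%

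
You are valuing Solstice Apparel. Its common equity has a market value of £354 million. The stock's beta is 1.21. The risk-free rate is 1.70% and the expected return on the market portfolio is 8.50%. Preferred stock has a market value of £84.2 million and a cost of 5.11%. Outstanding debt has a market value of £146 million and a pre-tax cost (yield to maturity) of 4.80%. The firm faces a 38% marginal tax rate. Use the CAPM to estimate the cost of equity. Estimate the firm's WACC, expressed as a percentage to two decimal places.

7.50%

Market risk premium = 8.5% − 1.7% = 6.8%.
Cost of equity via CAPM: Re = 1.7% + 1.21 × 6.8% = 9.9280%.
Total capital V = 354 + 84.2 + 146 = 584.2.
Equity: weight = 354/584.2 = 0.6060; cost = 9.928%.
Preferred: weight = 84.2/584.2 = 0.1441; cost = 5.11%.
Debt: weight = 146/584.2 = 0.2499; after-tax cost = 4.8% × (1 − 38%) = 2.9760%.
WACC = 0.6060 × 9.9280% + 0.1441 × 5.1100% + 0.2499 × 2.9760% = 7.4962%.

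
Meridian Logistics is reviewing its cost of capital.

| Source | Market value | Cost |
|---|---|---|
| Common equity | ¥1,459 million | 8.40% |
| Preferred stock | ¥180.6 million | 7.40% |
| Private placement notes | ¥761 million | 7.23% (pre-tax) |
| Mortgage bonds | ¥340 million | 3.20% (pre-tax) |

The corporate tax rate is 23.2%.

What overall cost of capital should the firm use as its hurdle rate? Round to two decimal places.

Total capital V = 1459 + 180.6 + 761 + 340 = 2740.6.
Equity: weight = 1459/2740.6 = 0.5324; cost = 8.4%.
Preferred: weight = 180.6/2740.6 = 0.0659; cost = 7.4%.
Private placement notes: weight = 761/2740.6 = 0.2777; after-tax cost = 7.23% × (1 − 23.2%) = 5.5526%.
Mortgage bonds: weight = 340/2740.6 = 0.1241; after-tax cost = 3.2% × (1 − 23.2%) = 2.4576%.
WACC = 0.5324 × 8.4000% + 0.0659 × 7.4000% + 0.2777 × 5.5526% + 0.1241 × 2.4576% = 6.8062%.

6.81%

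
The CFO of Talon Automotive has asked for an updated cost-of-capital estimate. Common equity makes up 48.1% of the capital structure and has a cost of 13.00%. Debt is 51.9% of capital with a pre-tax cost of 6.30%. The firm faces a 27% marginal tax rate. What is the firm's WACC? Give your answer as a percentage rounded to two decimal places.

8.64%

After-tax cost of debt = 6.3% × (1 − 27%) = 4.5990%.
WACC = 0.481 × 13.0000% + 0.519 × 4.5990% = 8.6399%.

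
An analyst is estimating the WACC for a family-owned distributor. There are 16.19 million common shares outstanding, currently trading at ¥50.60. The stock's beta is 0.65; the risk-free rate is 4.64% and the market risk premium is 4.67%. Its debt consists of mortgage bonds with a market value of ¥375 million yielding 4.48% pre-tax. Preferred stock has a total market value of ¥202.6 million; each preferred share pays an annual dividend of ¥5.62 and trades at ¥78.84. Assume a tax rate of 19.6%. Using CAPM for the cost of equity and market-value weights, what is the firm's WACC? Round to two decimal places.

6.50%

Cost of equity via CAPM: Re = 4.64% + 0.65 × 4.67% = 7.6755%.
Cost of preferred: Rp = 5.62 / 78.84 = 7.1284%.
Market value of equity E = 50.6 × 16.19m = 819.214m.
Total capital V = 819.214 + 202.6 + 375 = 1396.814.
Equity: weight = 819.214/1396.814 = 0.5865; cost = 7.6755%.
Preferred: weight = 202.6/1396.814 = 0.1450; cost = 7.1284%.
Mortgage bonds: weight = 375/1396.814 = 0.2685; after-tax cost = 4.48% × (1 − 19.6%) = 3.6019%.
WACC = 0.5865 × 7.6755% + 0.1450 × 7.1284% + 0.2685 × 3.6019% = 6.5025%.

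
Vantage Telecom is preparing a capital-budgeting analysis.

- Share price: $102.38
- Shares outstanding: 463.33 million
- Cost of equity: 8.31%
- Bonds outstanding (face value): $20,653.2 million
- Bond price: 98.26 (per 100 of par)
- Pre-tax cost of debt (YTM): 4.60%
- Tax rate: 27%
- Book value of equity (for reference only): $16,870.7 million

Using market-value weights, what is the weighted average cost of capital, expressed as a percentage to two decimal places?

6.83%

Market value of equity E = 102.38 × 463.33m = 47435.7254m. Market value of debt D = 20653.2m × 98.26/100 = 20293.83432m.
Total capital V = 47435.7254 + 20293.83432 = 67729.55972.
Equity: weight = 47435.7254/67729.55972 = 0.7004; cost = 8.31%.
Bonds outstanding: weight = 20293.83432/67729.55972 = 0.2996; after-tax cost = 4.6% × (1 − 27%) = 3.3580%.
WACC = 0.7004 × 8.3100% + 0.2996 × 3.3580% = 6.8262%.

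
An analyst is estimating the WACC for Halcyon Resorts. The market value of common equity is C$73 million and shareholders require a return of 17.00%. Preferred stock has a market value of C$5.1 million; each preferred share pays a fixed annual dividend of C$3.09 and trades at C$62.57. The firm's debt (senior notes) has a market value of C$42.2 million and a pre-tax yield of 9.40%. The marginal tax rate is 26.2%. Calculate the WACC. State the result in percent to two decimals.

12.96%

Cost of preferred: Rp = 3.09 / 62.57 = 4.9385%.
Total capital V = 73 + 5.1 + 42.2 = 120.3.
Equity: weight = 73/120.3 = 0.6068; cost = 17%.
Preferred: weight = 5.1/120.3 = 0.0424; cost = 4.9385%.
Senior notes: weight = 42.2/120.3 = 0.3508; after-tax cost = 9.4% × (1 − 26.2%) = 6.9372%.
WACC = 0.6068 × 17.0000% + 0.0424 × 4.9385% + 0.3508 × 6.9372% = 12.9587%.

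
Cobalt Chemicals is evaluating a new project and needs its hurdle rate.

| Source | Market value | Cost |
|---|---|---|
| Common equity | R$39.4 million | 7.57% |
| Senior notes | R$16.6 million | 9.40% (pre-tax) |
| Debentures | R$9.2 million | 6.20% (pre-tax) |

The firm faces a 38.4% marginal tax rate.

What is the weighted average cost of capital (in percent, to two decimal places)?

Total capital V = 39.4 + 16.6 + 9.2 = 65.2.
Equity: weight = 39.4/65.2 = 0.6043; cost = 7.57%.
Senior notes: weight = 16.6/65.2 = 0.2546; after-tax cost = 9.4% × (1 − 38.4%) = 5.7904%.
Debentures: weight = 9.2/65.2 = 0.1411; after-tax cost = 6.2% × (1 − 38.4%) = 3.8192%.
WACC = 0.6043 × 7.5700% + 0.2546 × 5.7904% + 0.1411 × 3.8192% = 6.5877%.

6.59%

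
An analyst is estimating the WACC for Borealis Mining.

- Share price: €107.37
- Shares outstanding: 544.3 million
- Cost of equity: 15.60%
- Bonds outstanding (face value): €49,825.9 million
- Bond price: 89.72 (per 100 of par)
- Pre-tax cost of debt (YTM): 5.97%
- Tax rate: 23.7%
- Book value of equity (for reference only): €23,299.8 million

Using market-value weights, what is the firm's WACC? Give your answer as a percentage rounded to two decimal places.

Market value of equity E = 107.37 × 544.3m = 58441.491m. Market value of debt D = 49825.9m × 89.72/100 = 44703.79748m.
Total capital V = 58441.491 + 44703.79748 = 103145.28848.
Equity: weight = 58441.491/103145.28848 = 0.5666; cost = 15.6%.
Bonds outstanding: weight = 44703.79748/103145.28848 = 0.4334; after-tax cost = 5.97% × (1 − 23.7%) = 4.5551%.
WACC = 0.5666 × 15.6000% + 0.4334 × 4.5551% = 10.8131%.

10.81%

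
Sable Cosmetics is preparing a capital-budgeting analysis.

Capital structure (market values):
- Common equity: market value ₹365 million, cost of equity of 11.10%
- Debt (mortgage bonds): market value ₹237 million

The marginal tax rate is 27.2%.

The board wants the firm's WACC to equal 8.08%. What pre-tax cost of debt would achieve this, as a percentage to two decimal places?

Total capital V = 365 + 237 = 602.
Equity weight = 365/602 = 0.6063.
Mortgage bonds weight = 237/602 = 0.3937.
Equity contribution = 0.6063 × 11.1% = 6.7301%.
Remaining for debt = 8.08% − 6.7301% = 1.3499%.
Rd × (1 − 27.2%) × 0.3937 = 1.3499%  ⇒  Rd = 4.7101%.

4.71%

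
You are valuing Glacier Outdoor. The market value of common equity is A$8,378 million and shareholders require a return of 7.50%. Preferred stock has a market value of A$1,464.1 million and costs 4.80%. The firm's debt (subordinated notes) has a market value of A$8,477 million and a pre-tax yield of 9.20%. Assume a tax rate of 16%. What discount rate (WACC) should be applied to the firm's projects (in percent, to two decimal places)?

7.39%

Total capital V = 8378 + 1464.1 + 8477 = 18319.1.
Equity: weight = 8378/18319.1 = 0.4573; cost = 7.5%.
Preferred: weight = 1464.1/18319.1 = 0.0799; cost = 4.8%.
Subordinated notes: weight = 8477/18319.1 = 0.4627; after-tax cost = 9.2% × (1 − 16%) = 7.7280%.
WACC = 0.4573 × 7.5000% + 0.0799 × 4.8000% + 0.4627 × 7.7280% = 7.3897%.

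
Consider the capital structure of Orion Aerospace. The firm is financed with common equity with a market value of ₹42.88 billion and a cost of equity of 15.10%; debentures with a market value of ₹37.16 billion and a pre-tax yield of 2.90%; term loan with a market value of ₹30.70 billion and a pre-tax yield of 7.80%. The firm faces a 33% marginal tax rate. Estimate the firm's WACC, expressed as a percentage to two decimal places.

Total capital V = 42.88 + 37.16 + 30.7 = 110.74.
Equity: weight = 42.88/110.74 = 0.3872; cost = 15.1%.
Debentures: weight = 37.16/110.74 = 0.3356; after-tax cost = 2.9% × (1 − 33%) = 1.9430%.
Term loan: weight = 30.7/110.74 = 0.2772; after-tax cost = 7.8% × (1 − 33%) = 5.2260%.
WACC = 0.3872 × 15.1000% + 0.3356 × 1.9430% + 0.2772 × 5.2260% = 7.9477%.

7.95%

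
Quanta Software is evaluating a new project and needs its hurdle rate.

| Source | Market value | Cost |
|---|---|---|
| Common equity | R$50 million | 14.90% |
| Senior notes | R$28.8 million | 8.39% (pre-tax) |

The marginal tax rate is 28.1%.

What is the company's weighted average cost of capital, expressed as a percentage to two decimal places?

11.66%

Total capital V = 50 + 28.8 = 78.8.
Equity: weight = 50/78.8 = 0.6345; cost = 14.9%.
Senior notes: weight = 28.8/78.8 = 0.3655; after-tax cost = 8.39% × (1 − 28.1%) = 6.0324%.
WACC = 0.6345 × 14.9000% + 0.3655 × 6.0324% = 11.6591%.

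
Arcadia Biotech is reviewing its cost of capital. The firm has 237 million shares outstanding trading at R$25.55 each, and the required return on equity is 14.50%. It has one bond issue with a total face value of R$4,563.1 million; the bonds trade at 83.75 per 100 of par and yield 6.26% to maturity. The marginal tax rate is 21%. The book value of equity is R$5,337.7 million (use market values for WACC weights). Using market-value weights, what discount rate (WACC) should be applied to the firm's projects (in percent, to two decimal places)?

Market value of equity E = 25.55 × 237m = 6055.35m. Market value of debt D = 4563.1m × 83.75/100 = 3821.59625m.
Total capital V = 6055.35 + 3821.59625 = 9876.94625.
Equity: weight = 6055.35/9876.94625 = 0.6131; cost = 14.5%.
Bonds outstanding: weight = 3821.59625/9876.94625 = 0.3869; after-tax cost = 6.26% × (1 − 21%) = 4.9454%.
WACC = 0.6131 × 14.5000% + 0.3869 × 4.9454% = 10.8031%.

10.80%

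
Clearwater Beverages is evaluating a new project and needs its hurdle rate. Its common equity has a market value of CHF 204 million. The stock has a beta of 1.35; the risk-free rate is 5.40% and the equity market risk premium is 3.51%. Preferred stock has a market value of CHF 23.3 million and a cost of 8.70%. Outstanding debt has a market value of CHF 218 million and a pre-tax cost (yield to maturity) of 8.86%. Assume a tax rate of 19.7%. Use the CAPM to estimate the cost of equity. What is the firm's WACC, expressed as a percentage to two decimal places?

Cost of equity via CAPM: Re = 5.4% + 1.35 × 3.51% = 10.1385%.
Total capital V = 204 + 23.3 + 218 = 445.3.
Equity: weight = 204/445.3 = 0.4581; cost = 10.1385%.
Preferred: weight = 23.3/445.3 = 0.0523; cost = 8.7%.
Debt: weight = 218/445.3 = 0.4896; after-tax cost = 8.86% × (1 − 19.7%) = 7.1146%.
WACC = 0.4581 × 10.1385% + 0.0523 × 8.7000% + 0.4896 × 7.1146% = 8.5828%.

8.58%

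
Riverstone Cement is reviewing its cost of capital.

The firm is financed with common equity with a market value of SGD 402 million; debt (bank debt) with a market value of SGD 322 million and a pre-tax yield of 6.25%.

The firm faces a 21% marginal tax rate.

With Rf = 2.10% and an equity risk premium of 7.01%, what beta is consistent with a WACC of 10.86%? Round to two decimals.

Total capital V = 402 + 322 = 724.
Equity weight = 402/724 = 0.5552.
Bank debt weight = 322/724 = 0.4448.
Debt contribution = 0.4448 × 6.25% × (1 − 21%) = 2.1960%.
Required equity contribution = 10.86% − 2.1960% = 8.6640%  ⇒  Re = 15.6039%.
CAPM: 15.6039% = 2.1% + β × 7.01%  ⇒  β = 1.9264.

1.93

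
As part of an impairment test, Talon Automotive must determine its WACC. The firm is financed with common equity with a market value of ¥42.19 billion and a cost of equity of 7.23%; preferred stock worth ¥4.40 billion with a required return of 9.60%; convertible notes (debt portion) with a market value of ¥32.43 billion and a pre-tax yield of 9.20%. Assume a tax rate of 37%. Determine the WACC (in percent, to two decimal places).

6.77%

Total capital V = 42.19 + 4.4 + 32.43 = 79.02.
Equity: weight = 42.19/79.02 = 0.5339; cost = 7.23%.
Preferred: weight = 4.4/79.02 = 0.0557; cost = 9.6%.
Convertible notes (debt portion): weight = 32.43/79.02 = 0.4104; after-tax cost = 9.2% × (1 − 37%) = 5.7960%.
WACC = 0.5339 × 7.2300% + 0.0557 × 9.6000% + 0.4104 × 5.7960% = 6.7734%.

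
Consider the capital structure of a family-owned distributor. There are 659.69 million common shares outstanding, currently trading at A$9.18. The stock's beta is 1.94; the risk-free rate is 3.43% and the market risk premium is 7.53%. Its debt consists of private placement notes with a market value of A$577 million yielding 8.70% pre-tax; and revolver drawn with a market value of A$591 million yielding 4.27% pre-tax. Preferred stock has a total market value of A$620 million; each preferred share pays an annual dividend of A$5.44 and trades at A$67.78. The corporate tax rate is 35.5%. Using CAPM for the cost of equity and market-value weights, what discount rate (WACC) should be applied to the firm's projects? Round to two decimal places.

Cost of equity via CAPM: Re = 3.43% + 1.94 × 7.53% = 18.0382%.
Cost of preferred: Rp = 5.44 / 67.78 = 8.0260%.
Market value of equity E = 9.18 × 659.69m = 6055.9542m.
Total capital V = 6055.9542 + 620 + 577 + 591 = 7843.9542.
Equity: weight = 6055.9542/7843.9542 = 0.7721; cost = 18.0382%.
Preferred: weight = 620/7843.9542 = 0.0790; cost = 8.026%.
Private placement notes: weight = 577/7843.9542 = 0.0736; after-tax cost = 8.7% × (1 − 35.5%) = 5.6115%.
Revolver drawn: weight = 591/7843.9542 = 0.0753; after-tax cost = 4.27% × (1 − 35.5%) = 2.7541%.
WACC = 0.7721 × 18.0382% + 0.0790 × 8.0260% + 0.0736 × 5.6115% + 0.0753 × 2.7541% = 15.1811%.

15.18%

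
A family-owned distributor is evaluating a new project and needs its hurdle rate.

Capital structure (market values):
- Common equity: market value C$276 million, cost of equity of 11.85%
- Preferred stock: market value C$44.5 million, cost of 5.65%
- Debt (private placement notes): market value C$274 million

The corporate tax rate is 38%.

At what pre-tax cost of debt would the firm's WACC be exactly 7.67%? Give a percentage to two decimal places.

Total capital V = 276 + 44.5 + 274 = 594.5.
Equity weight = 276/594.5 = 0.4643.
Preferred weight = 44.5/594.5 = 0.0749.
Private placement notes weight = 274/594.5 = 0.4609.
Equity contribution = 0.4643 × 11.85% = 5.5014%.
Preferred contribution = 0.0749 × 5.65% = 0.4229%.
Remaining for debt = 7.67% − 5.9243% = 1.7457%.
Rd × (1 − 38%) × 0.4609 = 1.7457%  ⇒  Rd = 6.1090%.

6.11%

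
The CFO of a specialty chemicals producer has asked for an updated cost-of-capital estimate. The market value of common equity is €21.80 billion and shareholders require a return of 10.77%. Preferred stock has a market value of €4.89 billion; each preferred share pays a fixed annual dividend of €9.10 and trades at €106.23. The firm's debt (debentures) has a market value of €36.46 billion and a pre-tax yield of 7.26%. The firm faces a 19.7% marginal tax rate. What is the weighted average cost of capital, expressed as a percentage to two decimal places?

Cost of preferred: Rp = 9.1 / 106.23 = 8.5663%.
Total capital V = 21.8 + 4.89 + 36.46 = 63.15.
Equity: weight = 21.8/63.15 = 0.3452; cost = 10.77%.
Preferred: weight = 4.89/63.15 = 0.0774; cost = 8.5663%.
Debentures: weight = 36.46/63.15 = 0.5774; after-tax cost = 7.26% × (1 − 19.7%) = 5.8298%.
WACC = 0.3452 × 10.7700% + 0.0774 × 8.5663% + 0.5774 × 5.8298% = 7.7471%.

7.75%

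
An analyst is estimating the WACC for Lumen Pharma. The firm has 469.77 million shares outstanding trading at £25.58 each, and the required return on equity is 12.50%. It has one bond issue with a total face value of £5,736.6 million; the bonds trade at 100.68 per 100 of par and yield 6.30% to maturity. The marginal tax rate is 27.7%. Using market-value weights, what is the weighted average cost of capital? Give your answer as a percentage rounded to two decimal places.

Market value of equity E = 25.58 × 469.77m = 12016.7166m. Market value of debt D = 5736.6m × 100.68/100 = 5775.60888m.
Total capital V = 12016.7166 + 5775.60888 = 17792.32548.
Equity: weight = 12016.7166/17792.32548 = 0.6754; cost = 12.5%.
Bonds outstanding: weight = 5775.60888/17792.32548 = 0.3246; after-tax cost = 6.3% × (1 − 27.7%) = 4.5549%.
WACC = 0.6754 × 12.5000% + 0.3246 × 4.5549% = 9.9209%.

9.92%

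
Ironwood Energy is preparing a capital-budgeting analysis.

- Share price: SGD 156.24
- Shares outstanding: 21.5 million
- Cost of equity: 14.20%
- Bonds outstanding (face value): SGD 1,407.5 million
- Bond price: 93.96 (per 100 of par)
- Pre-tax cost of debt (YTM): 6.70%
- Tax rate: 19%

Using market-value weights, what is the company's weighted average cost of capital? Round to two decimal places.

11.72%

Market value of equity E = 156.24 × 21.5m = 3359.16m. Market value of debt D = 1407.5m × 93.96/100 = 1322.487m.
Total capital V = 3359.16 + 1322.487 = 4681.647.
Equity: weight = 3359.16/4681.647 = 0.7175; cost = 14.2%.
Bonds outstanding: weight = 1322.487/4681.647 = 0.2825; after-tax cost = 6.7% × (1 − 19%) = 5.4270%.
WACC = 0.7175 × 14.2000% + 0.2825 × 5.4270% = 11.7218%.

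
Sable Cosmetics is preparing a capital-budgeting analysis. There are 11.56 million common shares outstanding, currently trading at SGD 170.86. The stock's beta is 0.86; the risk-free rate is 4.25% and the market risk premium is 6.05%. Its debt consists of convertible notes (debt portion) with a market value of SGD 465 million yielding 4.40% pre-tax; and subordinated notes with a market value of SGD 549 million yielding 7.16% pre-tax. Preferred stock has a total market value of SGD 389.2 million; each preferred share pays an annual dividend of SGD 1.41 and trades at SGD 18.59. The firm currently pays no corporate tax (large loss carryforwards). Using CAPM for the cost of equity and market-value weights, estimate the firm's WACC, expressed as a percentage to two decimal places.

Cost of equity via CAPM: Re = 4.25% + 0.86 × 6.05% = 9.4530%.
Cost of preferred: Rp = 1.41 / 18.59 = 7.5847%.
Market value of equity E = 170.86 × 11.56m = 1975.1416m.
Total capital V = 1975.1416 + 389.2 + 465 + 549 = 3378.3416.
Equity: weight = 1975.1416/3378.3416 = 0.5846; cost = 9.453%.
Preferred: weight = 389.2/3378.3416 = 0.1152; cost = 7.5847%.
Convertible notes (debt portion): weight = 465/3378.3416 = 0.1376; after-tax cost = 4.4% × (1 − 0%) = 4.4000%.
Subordinated notes: weight = 549/3378.3416 = 0.1625; after-tax cost = 7.16% × (1 − 0%) = 7.1600%.
WACC = 0.5846 × 9.4530% + 0.1152 × 7.5847% + 0.1376 × 4.4000% + 0.1625 × 7.1600% = 8.1696%.

8.17%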